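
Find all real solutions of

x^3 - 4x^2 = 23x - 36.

x = -4 or x = 1.3542 or x = 6.6458

Rearrange: x^3 - 4x^2 - 23x + 36 = 0.
Possible rational roots are divisors of 36. Testing x = -4 gives 0, so (x + 4) is a factor.
Divide: x^3 - 4x^2 - 23x + 36 = (x + 4)(x^2 - 8x + 9).
Apply the quadratic formula to x^2 - 8x + 9 = 0: x = (8 +/- sqrt(28))/2, i.e. x ~= 6.6458 or x ~= 1.3542.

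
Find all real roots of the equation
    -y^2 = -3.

Rearrange to standard form: -y^2 + 3 = 0.
Discriminant: (0)^2 - 4*(-1)*3 = 12.
Quadratic formula: y = (0 +/- sqrt(12)) / (-2).
So y = -sqrt(3) ~= -1.7321 or y = sqrt(3) ~= 1.7321.

y = -1.7321 or y = 1.7321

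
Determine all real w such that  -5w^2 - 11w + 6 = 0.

w = -2.6524 or w = 0.4524

Discriminant: (-11)^2 - 4*(-5)*6 = 241.
Quadratic formula: w = (11 +/- sqrt(241)) / (-10).
So w = -sqrt(241)/10 - 11/10 ~= -2.6524 or w = -11/10 + sqrt(241)/10 ~= 0.4524.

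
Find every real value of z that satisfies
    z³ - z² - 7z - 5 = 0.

z = -1.4495 or z = -1 or z = 3.4495

Possible rational roots are divisors of -5. Testing z = -1 gives 0, so (z + 1) is a factor.
Divide: z³ - z² - 7z - 5 = (z + 1)(z² - 2z - 5).
Apply the quadratic formula to z² - 2z - 5 = 0: z = (2 ± √24)/2, i.e. z ≈ 3.4495 or z ≈ -1.4495.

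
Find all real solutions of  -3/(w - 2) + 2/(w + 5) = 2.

w = -3.6375 or w = 0.1375

Multiply both sides by (w - 2)(w + 5):
-3(w + 5) + 2(w - 2) = 2(w - 2)(w + 5).
Expand and collect terms: 2w^2 + 7w - 1 = 0.
By the quadratic formula, w = (-7 +/- sqrt(57)) / 4, so w ~= 0.1375 or w ~= -3.6375.
Neither value makes a denominator zero (w != 2, w != -5), so both are valid.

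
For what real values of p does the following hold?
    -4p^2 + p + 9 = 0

Discriminant: (1)^2 - 4*(-4)*9 = 145.
Quadratic formula: p = (-1 +/- sqrt(145)) / (-8).
So p = 1/8 - sqrt(145)/8 ~= -1.3802 or p = 1/8 + sqrt(145)/8 ~= 1.6302.

p = -1.3802 or p = 1.6302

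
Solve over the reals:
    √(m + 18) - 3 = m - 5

Isolate the radical: √(m + 18) = m - 2.
Square both sides: m + 18 = (m - 2)².
Expand and rearrange: m² - 5m - 14 = 0.
Solving gives m = 7 or m = -2.
Check each candidate in the original equation:
  m = 7: √(25) = 5, while m - 2 = 5 — valid.
  m = -2: √(16) = 4, while m - 2 = -4 — extraneous.

m = 7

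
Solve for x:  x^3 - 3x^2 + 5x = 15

Rearrange: x^3 - 3x^2 + 5x - 15 = 0.
Possible rational roots are divisors of -15. Testing x = 3 gives 0, so (x - 3) is a factor.
Divide: x^3 - 3x^2 + 5x - 15 = (x - 3)(x^2 + 5).
The quadratic x^2 + 5 has discriminant -20 < 0, so no further real roots.

x = 3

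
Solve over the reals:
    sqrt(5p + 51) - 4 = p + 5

Isolate the radical: sqrt(5p + 51) = p + 9.
Square both sides: 5p + 51 = (p + 9)^2.
Expand and rearrange: p^2 + 13p + 30 = 0.
Solving gives p = -3 or p = -10.
Check each candidate in the original equation:
  p = -3: sqrt(36) = 6, while p + 9 = 6 — valid.
  p = -10: sqrt(1) = 1, while p + 9 = -1 — extraneous.

p = -3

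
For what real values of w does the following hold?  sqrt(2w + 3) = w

w = 3

Square both sides: 2w + 3 = (w)^2.
Expand and rearrange: w^2 - 2w - 3 = 0.
Solving gives w = 3 or w = -1.
Check each candidate in the original equation:
  w = 3: sqrt(9) = 3, while w = 3 — valid.
  w = -1: sqrt(1) = 1, while w = -1 — extraneous.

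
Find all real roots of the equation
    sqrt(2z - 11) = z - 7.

Square both sides: 2z - 11 = (z - 7)^2.
Expand and rearrange: z^2 - 16z + 60 = 0.
Solving gives z = 10 or z = 6.
Check each candidate in the original equation:
  z = 10: sqrt(9) = 3, while z - 7 = 3 — valid.
  z = 6: sqrt(1) = 1, while z - 7 = -1 — extraneous.

z = 10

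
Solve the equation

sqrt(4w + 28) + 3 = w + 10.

Isolate the radical: sqrt(4w + 28) = w + 7.
Square both sides: 4w + 28 = (w + 7)^2.
Expand and rearrange: w^2 + 10w + 21 = 0.
Solving gives w = -3 or w = -7.
Check each candidate in the original equation:
  w = -3: sqrt(16) = 4, while w + 7 = 4 — valid.
  w = -7: sqrt(0) = 0, while w + 7 = 0 — valid.

w = -7 or w = -3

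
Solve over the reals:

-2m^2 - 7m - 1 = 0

Discriminant: (-7)^2 - 4*(-2)*(-1) = 41.
Quadratic formula: m = (7 +/- sqrt(41)) / (-4).
So m = -7/4 - sqrt(41)/4 ~= -3.3508 or m = -7/4 + sqrt(41)/4 ~= -0.1492.

m = -3.3508 or m = -0.1492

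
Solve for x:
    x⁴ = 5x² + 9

x = -2.5308 or x = 2.5308

Let u = x². The equation becomes u² - 5u - 9 = 0.
By the quadratic formula, u = 5/2 + √(61)/2 or u = 5/2 - √(61)/2.
x² = 5/2 + √(61)/2 gives x = ±√(5/2 + √(61)/2) ≈ ±2.5308.
x² = 5/2 - √(61)/2 < 0 has no real solution.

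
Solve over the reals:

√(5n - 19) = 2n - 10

n = 7

Square both sides: 5n - 19 = (2n - 10)².
Expand and rearrange: 4n² - 45n + 119 = 0.
Solving gives n = 7 or n = 4.25.
Check each candidate in the original equation:
  n = 7: √(16) = 4, while 2n - 10 = 4 — valid.
  n = 4.25: √(2.25) = 1.5, while 2n - 10 = -1.5 — extraneous.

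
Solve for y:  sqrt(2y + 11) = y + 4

Square both sides: 2y + 11 = (y + 4)^2.
Expand and rearrange: y^2 + 6y + 5 = 0.
Solving gives y = -1 or y = -5.
Check each candidate in the original equation:
  y = -1: sqrt(9) = 3, while y + 4 = 3 — valid.
  y = -5: sqrt(1) = 1, while y + 4 = -1 — extraneous.

y = -1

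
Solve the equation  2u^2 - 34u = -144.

Bring every term to one side: 2u^2 - 34u + 144 = 0.
Factor: 2(u - 8)(u - 9) = 0.
So u = 8 or u = 9.

u = 8 or u = 9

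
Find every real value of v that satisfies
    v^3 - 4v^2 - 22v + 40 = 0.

Possible rational roots are divisors of 40. Testing v = -4 gives 0, so (v + 4) is a factor.
Divide: v^3 - 4v^2 - 22v + 40 = (v + 4)(v^2 - 8v + 10).
Apply the quadratic formula to v^2 - 8v + 10 = 0: v = (8 +/- sqrt(24))/2, i.e. v ~= 6.4495 or v ~= 1.5505.

v = -4 or v = 1.5505 or v = 6.4495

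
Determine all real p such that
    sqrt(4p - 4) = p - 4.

p = 10

Square both sides: 4p - 4 = (p - 4)^2.
Expand and rearrange: p^2 - 12p + 20 = 0.
Solving gives p = 10 or p = 2.
Check each candidate in the original equation:
  p = 10: sqrt(36) = 6, while p - 4 = 6 — valid.
  p = 2: sqrt(4) = 2, while p - 4 = -2 — extraneous.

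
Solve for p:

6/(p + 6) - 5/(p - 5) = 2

Multiply both sides by (p + 6)(p - 5):
6(p - 5) - 5(p + 6) = 2(p + 6)(p - 5).
Expand and collect terms: 2p^2 + p = 0.
Factor or apply the quadratic formula: p = 0 or p = -0.5.
Neither value makes a denominator zero (p != -6, p != 5), so both are valid.

p = -0.5 or p = 0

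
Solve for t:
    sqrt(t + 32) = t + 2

t = 4

Square both sides: t + 32 = (t + 2)^2.
Expand and rearrange: t^2 + 3t - 28 = 0.
Solving gives t = 4 or t = -7.
Check each candidate in the original equation:
  t = 4: sqrt(36) = 6, while t + 2 = 6 — valid.
  t = -7: sqrt(25) = 5, while t + 2 = -5 — extraneous.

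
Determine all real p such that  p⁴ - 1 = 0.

p = -1 or p = 1

Let u = p². The equation becomes u² - 1 = 0.
Factor: (u - 1)(u + 1) = 0, so u = 1 or u = -1.
p² = 1 gives p = ±1.
p² = -1 < 0 has no real solution.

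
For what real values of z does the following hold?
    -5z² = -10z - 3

Rearrange to standard form: -5z² + 10z + 3 = 0.
Discriminant: (10)² − 4·(-5)·3 = 160.
Quadratic formula: z = (-10 ± √160) / (-10).
So z = 1 - 2·√(10)/5 ≈ -0.2649 or z = 1 + 2·√(10)/5 ≈ 2.2649.

z = -0.2649 or z = 2.2649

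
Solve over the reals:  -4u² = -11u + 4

u = 0.4313 or u = 2.3187

Rearrange to standard form: -4u² + 11u - 4 = 0.
Discriminant: (11)² − 4·(-4)·(-4) = 57.
Quadratic formula: u = (-11 ± √57) / (-8).
So u = 11/8 - √(57)/8 ≈ 0.4313 or u = √(57)/8 + 11/8 ≈ 2.3187.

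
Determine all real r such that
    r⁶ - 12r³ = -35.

r = 1.71 or r = 1.9129

Let u = r³. The equation becomes u² - 12u + 35 = 0.
Factor: (u - 5)(u - 7) = 0, so u = 5 or u = 7.
r³ = 5 gives r = ∛(5) ≈ 1.71.
r³ = 7 gives r = ∛(7) ≈ 1.9129.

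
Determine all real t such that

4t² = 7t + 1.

Rearrange to standard form: 4t² - 7t - 1 = 0.
Discriminant: (-7)² − 4·4·(-1) = 65.
Quadratic formula: t = (7 ± √65) / 8.
So t = 7/8 + √(65)/8 ≈ 1.8828 or t = 7/8 - √(65)/8 ≈ -0.1328.

t = -0.1328 or t = 1.8828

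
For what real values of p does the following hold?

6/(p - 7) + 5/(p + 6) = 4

Multiply both sides by (p - 7)(p + 6):
6(p + 6) + 5(p - 7) = 4(p - 7)(p + 6).
Expand and collect terms: 4p² - 15p - 169 = 0.
By the quadratic formula, p = (15 ± √2929) / 8, so p ≈ 8.64 or p ≈ -4.89.
Neither value makes a denominator zero (p ≠ 7, p ≠ -6), so both are valid.

p = -4.89 or p = 8.64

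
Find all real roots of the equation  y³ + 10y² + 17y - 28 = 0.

y = -7 or y = -4 or y = 1

Possible rational roots are divisors of -28. Testing y = -4 gives 0, so (y + 4) is a factor.
Divide: y³ + 10y² + 17y - 28 = (y + 4)(y² + 6y - 7).
Factor the quadratic: y = 1 or y = -7.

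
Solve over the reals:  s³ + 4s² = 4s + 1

Rearrange: s³ + 4s² - 4s - 1 = 0.
Possible rational roots are divisors of -1. Testing s = 1 gives 0, so (s - 1) is a factor.
Divide: s³ + 4s² - 4s - 1 = (s - 1)(s² + 5s + 1).
Apply the quadratic formula to s² + 5s + 1 = 0: s = (-5 ± √21)/2, i.e. s ≈ -0.2087 or s ≈ -4.7913.

s = -4.7913 or s = -0.2087 or s = 1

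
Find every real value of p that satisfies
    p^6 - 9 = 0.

p = -1.4422 or p = 1.4422

Let u = p^3. The equation becomes u^2 - 9 = 0.
Factor: (u - 3)(u + 3) = 0, so u = 3 or u = -3.
p^3 = 3 gives p = (3)^(1/3) ~= 1.4422.
p^3 = -3 gives p = -(3)^(1/3) ~= -1.4422.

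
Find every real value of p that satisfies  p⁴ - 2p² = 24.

p = -2.4495 or p = 2.4495

Let u = p². The equation becomes u² - 2u - 24 = 0.
Factor: (u + 4)(u - 6) = 0, so u = -4 or u = 6.
p² = -4 < 0 has no real solution.
p² = 6 gives p = ±√(6) ≈ ±2.4495.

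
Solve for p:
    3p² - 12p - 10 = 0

Discriminant: (-12)² − 4·3·(-10) = 264.
Quadratic formula: p = (12 ± √264) / 6.
So p = 2 + √(66)/3 ≈ 4.708 or p = 2 - √(66)/3 ≈ -0.708.

p = -0.708 or p = 4.708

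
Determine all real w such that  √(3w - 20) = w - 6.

Square both sides: 3w - 20 = (w - 6)².
Expand and rearrange: w² - 15w + 56 = 0.
Solving gives w = 8 or w = 7.
Check each candidate in the original equation:
  w = 8: √(4) = 2, while w - 6 = 2 — valid.
  w = 7: √(1) = 1, while w - 6 = 1 — valid.

w = 7 or w = 8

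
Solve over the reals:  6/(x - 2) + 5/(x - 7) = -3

Multiply both sides by (x - 2)(x - 7):
6(x - 7) + 5(x - 2) = -3(x - 2)(x - 7).
Expand and collect terms: -3x² + 16x + 10 = 0.
By the quadratic formula, x = (-16 ± √376) / -6, so x ≈ -0.5651 or x ≈ 5.8985.
Neither value makes a denominator zero (x ≠ 2, x ≠ 7), so both are valid.

x = -0.5651 or x = 5.8985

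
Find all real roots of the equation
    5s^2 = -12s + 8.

Rearrange to standard form: 5s^2 + 12s - 8 = 0.
Discriminant: (12)^2 - 4*5*(-8) = 304.
Quadratic formula: s = (-12 +/- sqrt(304)) / 10.
So s = -6/5 + 2*sqrt(19)/5 ~= 0.5436 or s = -2*sqrt(19)/5 - 6/5 ~= -2.9436.

s = -2.9436 or s = 0.5436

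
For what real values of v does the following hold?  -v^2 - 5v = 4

Bring every term to one side: -v^2 - 5v - 4 = 0.
Factor: -1(v + 1)(v + 4) = 0.
So v = -1 or v = -4.

v = -4 or v = -1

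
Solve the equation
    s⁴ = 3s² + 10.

Let u = s². The equation becomes u² - 3u - 10 = 0.
Factor: (u + 2)(u - 5) = 0, so u = -2 or u = 5.
s² = -2 < 0 has no real solution.
s² = 5 gives s = ±√(5) ≈ ±2.2361.

s = -2.2361 or s = 2.2361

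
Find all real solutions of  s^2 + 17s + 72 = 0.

Factor: (s + 8)(s + 9) = 0.
So s = -8 or s = -9.

s = -9 or s = -8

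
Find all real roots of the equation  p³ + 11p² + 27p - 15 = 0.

p = -6.4641 or p = -5 or p = 0.4641

Possible rational roots are divisors of -15. Testing p = -5 gives 0, so (p + 5) is a factor.
Divide: p³ + 11p² + 27p - 15 = (p + 5)(p² + 6p - 3).
Apply the quadratic formula to p² + 6p - 3 = 0: p = (-6 ± √48)/2, i.e. p ≈ 0.4641 or p ≈ -6.4641.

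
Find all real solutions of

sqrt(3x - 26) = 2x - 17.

x = 8.75 or x = 9

Square both sides: 3x - 26 = (2x - 17)^2.
Expand and rearrange: 4x^2 - 71x + 315 = 0.
Solving gives x = 9 or x = 8.75.
Check each candidate in the original equation:
  x = 9: sqrt(1) = 1, while 2x - 17 = 1 — valid.
  x = 8.75: sqrt(0.25) = 0.5, while 2x - 17 = 0.5 — valid.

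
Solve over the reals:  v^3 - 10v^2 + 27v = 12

v = 0.5505 or v = 4 or v = 5.4495

Rearrange: v^3 - 10v^2 + 27v - 12 = 0.
Possible rational roots are divisors of -12. Testing v = 4 gives 0, so (v - 4) is a factor.
Divide: v^3 - 10v^2 + 27v - 12 = (v - 4)(v^2 - 6v + 3).
Apply the quadratic formula to v^2 - 6v + 3 = 0: v = (6 +/- sqrt(24))/2, i.e. v ~= 5.4495 or v ~= 0.5505.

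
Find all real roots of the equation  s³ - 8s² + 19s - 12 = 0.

s = 1 or s = 3 or s = 4

Possible rational roots are divisors of -12. Testing s = 1 gives 0, so (s - 1) is a factor.
Divide: s³ - 8s² + 19s - 12 = (s - 1)(s² - 7s + 12).
Factor the quadratic: s = 4 or s = 3.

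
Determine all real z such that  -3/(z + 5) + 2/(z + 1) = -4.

z = -4.1061 or z = -1.6439

Multiply both sides by (z + 5)(z + 1):
-3(z + 1) + 2(z + 5) = -4(z + 5)(z + 1).
Expand and collect terms: -4z² - 23z - 27 = 0.
By the quadratic formula, z = (23 ± √97) / -8, so z ≈ -4.1061 or z ≈ -1.6439.
Neither value makes a denominator zero (z ≠ -5, z ≠ -1), so both are valid.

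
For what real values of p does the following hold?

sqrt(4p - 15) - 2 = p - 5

p = 4 or p = 6

Isolate the radical: sqrt(4p - 15) = p - 3.
Square both sides: 4p - 15 = (p - 3)^2.
Expand and rearrange: p^2 - 10p + 24 = 0.
Solving gives p = 6 or p = 4.
Check each candidate in the original equation:
  p = 6: sqrt(9) = 3, while p - 3 = 3 — valid.
  p = 4: sqrt(1) = 1, while p - 3 = 1 — valid.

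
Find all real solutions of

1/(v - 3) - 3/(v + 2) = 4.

v = -2.7186 or v = 3.2186

Multiply both sides by (v - 3)(v + 2):
(v + 2) - 3(v - 3) = 4(v - 3)(v + 2).
Expand and collect terms: 4v^2 - 2v - 35 = 0.
By the quadratic formula, v = (2 +/- sqrt(564)) / 8, so v ~= 3.2186 or v ~= -2.7186.
Neither value makes a denominator zero (v != 3, v != -2), so both are valid.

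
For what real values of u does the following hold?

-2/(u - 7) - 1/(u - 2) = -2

Multiply both sides by (u - 7)(u - 2):
-2(u - 2) - (u - 7) = -2(u - 7)(u - 2).
Expand and collect terms: -2u² + 21u - 39 = 0.
By the quadratic formula, u = (-21 ± √129) / -4, so u ≈ 2.4105 or u ≈ 8.0895.
Neither value makes a denominator zero (u ≠ 7, u ≠ 2), so both are valid.

u = 2.4105 or u = 8.0895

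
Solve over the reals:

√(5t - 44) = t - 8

Square both sides: 5t - 44 = (t - 8)².
Expand and rearrange: t² - 21t + 108 = 0.
Solving gives t = 12 or t = 9.
Check each candidate in the original equation:
  t = 12: √(16) = 4, while t - 8 = 4 — valid.
  t = 9: √(1) = 1, while t - 8 = 1 — valid.

t = 9 or t = 12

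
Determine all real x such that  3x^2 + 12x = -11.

x = -2.5774 or x = -1.4226

Rearrange to standard form: 3x^2 + 12x + 11 = 0.
Discriminant: (12)^2 - 4*3*11 = 12.
Quadratic formula: x = (-12 +/- sqrt(12)) / 6.
So x = -2 + sqrt(3)/3 ~= -1.4226 or x = -2 - sqrt(3)/3 ~= -2.5774.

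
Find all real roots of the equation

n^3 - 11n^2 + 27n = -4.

Rearrange: n^3 - 11n^2 + 27n + 4 = 0.
Possible rational roots are divisors of 4. Testing n = 4 gives 0, so (n - 4) is a factor.
Divide: n^3 - 11n^2 + 27n + 4 = (n - 4)(n^2 - 7n - 1).
Apply the quadratic formula to n^2 - 7n - 1 = 0: n = (7 +/- sqrt(53))/2, i.e. n ~= 7.1401 or n ~= -0.1401.

n = -0.1401 or n = 4 or n = 7.1401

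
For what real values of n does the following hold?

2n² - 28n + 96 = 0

n = 6 or n = 8

Factor: 2(n - 6)(n - 8) = 0.
So n = 6 or n = 8.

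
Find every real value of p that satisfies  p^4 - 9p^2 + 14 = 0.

Let u = p^2. The equation becomes u^2 - 9u + 14 = 0.
Factor: (u - 7)(u - 2) = 0, so u = 7 or u = 2.
p^2 = 7 gives p = +/-sqrt(7) ~= +/-2.6458.
p^2 = 2 gives p = +/-sqrt(2) ~= +/-1.4142.

p = -2.6458 or p = -1.4142 or p = 1.4142 or p = 2.6458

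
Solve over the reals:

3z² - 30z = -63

Bring every term to one side: 3z² - 30z + 63 = 0.
Factor: 3(z - 3)(z - 7) = 0.
So z = 3 or z = 7.

z = 3 or z = 7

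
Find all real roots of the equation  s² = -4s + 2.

Rearrange to standard form: s² + 4s - 2 = 0.
Discriminant: (4)² − 4·1·(-2) = 24.
Quadratic formula: s = (-4 ± √24) / 2.
So s = -2 + √(6) ≈ 0.4495 or s = -√(6) - 2 ≈ -4.4495.

s = -4.4495 or s = 0.4495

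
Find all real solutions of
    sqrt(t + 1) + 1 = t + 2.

t = -1 or t = 0

Isolate the radical: sqrt(t + 1) = t + 1.
Square both sides: t + 1 = (t + 1)^2.
Expand and rearrange: t^2 + t = 0.
Solving gives t = 0 or t = -1.
Check each candidate in the original equation:
  t = 0: sqrt(1) = 1, while t + 1 = 1 — valid.
  t = -1: sqrt(0) = 0, while t + 1 = 0 — valid.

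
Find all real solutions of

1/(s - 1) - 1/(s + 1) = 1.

s = -1.7321 or s = 1.7321

Multiply both sides by (s - 1)(s + 1):
(s + 1) - (s - 1) = (s - 1)(s + 1).
Expand and collect terms: s² - 3 = 0.
By the quadratic formula, s = (0 ± √12) / 2, so s ≈ 1.7321 or s ≈ -1.7321.
Neither value makes a denominator zero (s ≠ 1, s ≠ -1), so both are valid.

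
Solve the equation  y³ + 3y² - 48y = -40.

y = -8.899 or y = 0.899 or y = 5

Rearrange: y³ + 3y² - 48y + 40 = 0.
Possible rational roots are divisors of 40. Testing y = 5 gives 0, so (y - 5) is a factor.
Divide: y³ + 3y² - 48y + 40 = (y - 5)(y² + 8y - 8).
Apply the quadratic formula to y² + 8y - 8 = 0: y = (-8 ± √96)/2, i.e. y ≈ 0.899 or y ≈ -8.899.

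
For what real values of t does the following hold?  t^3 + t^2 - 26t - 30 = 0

t = -5 or t = -1.1623 or t = 5.1623

Possible rational roots are divisors of -30. Testing t = -5 gives 0, so (t + 5) is a factor.
Divide: t^3 + t^2 - 26t - 30 = (t + 5)(t^2 - 4t - 6).
Apply the quadratic formula to t^2 - 4t - 6 = 0: t = (4 +/- sqrt(40))/2, i.e. t ~= 5.1623 or t ~= -1.1623.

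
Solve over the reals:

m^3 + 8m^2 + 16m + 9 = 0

Possible rational roots are divisors of 9. Testing m = -1 gives 0, so (m + 1) is a factor.
Divide: m^3 + 8m^2 + 16m + 9 = (m + 1)(m^2 + 7m + 9).
Apply the quadratic formula to m^2 + 7m + 9 = 0: m = (-7 +/- sqrt(13))/2, i.e. m ~= -1.6972 or m ~= -5.3028.

m = -5.3028 or m = -1.6972 or m = -1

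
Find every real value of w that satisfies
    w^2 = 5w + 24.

w = -3 or w = 8

Bring every term to one side: w^2 - 5w - 24 = 0.
Factor: (w - 8)(w + 3) = 0.
So w = 8 or w = -3.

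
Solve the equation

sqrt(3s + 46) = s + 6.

s = 1

Square both sides: 3s + 46 = (s + 6)^2.
Expand and rearrange: s^2 + 9s - 10 = 0.
Solving gives s = 1 or s = -10.
Check each candidate in the original equation:
  s = 1: sqrt(49) = 7, while s + 6 = 7 — valid.
  s = -10: sqrt(16) = 4, while s + 6 = -4 — extraneous.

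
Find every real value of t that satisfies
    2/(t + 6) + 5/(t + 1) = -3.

Multiply both sides by (t + 6)(t + 1):
2(t + 1) + 5(t + 6) = -3(t + 6)(t + 1).
Expand and collect terms: -3t^2 - 28t - 50 = 0.
By the quadratic formula, t = (28 +/- sqrt(184)) / -6, so t ~= -6.9274 or t ~= -2.4059.
Neither value makes a denominator zero (t != -6, t != -1), so both are valid.

t = -6.9274 or t = -2.4059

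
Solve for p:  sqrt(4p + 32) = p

p = 8

Square both sides: 4p + 32 = (p)^2.
Expand and rearrange: p^2 - 4p - 32 = 0.
Solving gives p = 8 or p = -4.
Check each candidate in the original equation:
  p = 8: sqrt(64) = 8, while p = 8 — valid.
  p = -4: sqrt(16) = 4, while p = -4 — extraneous.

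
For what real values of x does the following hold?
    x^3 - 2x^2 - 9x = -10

x = -2.7016 or x = 1 or x = 3.7016

Rearrange: x^3 - 2x^2 - 9x + 10 = 0.
Possible rational roots are divisors of 10. Testing x = 1 gives 0, so (x - 1) is a factor.
Divide: x^3 - 2x^2 - 9x + 10 = (x - 1)(x^2 - x - 10).
Apply the quadratic formula to x^2 - x - 10 = 0: x = (1 +/- sqrt(41))/2, i.e. x ~= 3.7016 or x ~= -2.7016.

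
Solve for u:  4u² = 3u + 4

Rearrange to standard form: 4u² - 3u - 4 = 0.
Discriminant: (-3)² − 4·4·(-4) = 73.
Quadratic formula: u = (3 ± √73) / 8.
So u = 3/8 + √(73)/8 ≈ 1.443 or u = 3/8 - √(73)/8 ≈ -0.693.

u = -0.693 or u = 1.443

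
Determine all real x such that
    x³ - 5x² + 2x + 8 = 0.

x = -1 or x = 2 or x = 4

Possible rational roots are divisors of 8. Testing x = 4 gives 0, so (x - 4) is a factor.
Divide: x³ - 5x² + 2x + 8 = (x - 4)(x² - x - 2).
Factor the quadratic: x = 2 or x = -1.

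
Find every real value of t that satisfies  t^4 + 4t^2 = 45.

t = -2.2361 or t = 2.2361

Let u = t^2. The equation becomes u^2 + 4u - 45 = 0.
Factor: (u + 9)(u - 5) = 0, so u = -9 or u = 5.
t^2 = -9 < 0 has no real solution.
t^2 = 5 gives t = +/-sqrt(5) ~= +/-2.2361.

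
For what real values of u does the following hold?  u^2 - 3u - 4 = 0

Factor: (u - 4)(u + 1) = 0.
So u = 4 or u = -1.

u = -1 or u = 4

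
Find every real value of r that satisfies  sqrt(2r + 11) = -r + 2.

Square both sides: 2r + 11 = (-r + 2)^2.
Expand and rearrange: r^2 - 6r - 7 = 0.
Solving gives r = 7 or r = -1.
Check each candidate in the original equation:
  r = 7: sqrt(25) = 5, while -r + 2 = -5 — extraneous.
  r = -1: sqrt(9) = 3, while -r + 2 = 3 — valid.

r = -1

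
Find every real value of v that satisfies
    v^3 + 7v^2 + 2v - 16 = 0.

Possible rational roots are divisors of -16. Testing v = -2 gives 0, so (v + 2) is a factor.
Divide: v^3 + 7v^2 + 2v - 16 = (v + 2)(v^2 + 5v - 8).
Apply the quadratic formula to v^2 + 5v - 8 = 0: v = (-5 +/- sqrt(57))/2, i.e. v ~= 1.2749 or v ~= -6.2749.

v = -6.2749 or v = -2 or v = 1.2749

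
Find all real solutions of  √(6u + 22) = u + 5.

u = -3 or u = -1

Square both sides: 6u + 22 = (u + 5)².
Expand and rearrange: u² + 4u + 3 = 0.
Solving gives u = -1 or u = -3.
Check each candidate in the original equation:
  u = -1: √(16) = 4, while u + 5 = 4 — valid.
  u = -3: √(4) = 2, while u + 5 = 2 — valid.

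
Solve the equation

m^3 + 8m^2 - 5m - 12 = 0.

Possible rational roots are divisors of -12. Testing m = -1 gives 0, so (m + 1) is a factor.
Divide: m^3 + 8m^2 - 5m - 12 = (m + 1)(m^2 + 7m - 12).
Apply the quadratic formula to m^2 + 7m - 12 = 0: m = (-7 +/- sqrt(97))/2, i.e. m ~= 1.4244 or m ~= -8.4244.

m = -8.4244 or m = -1 or m = 1.4244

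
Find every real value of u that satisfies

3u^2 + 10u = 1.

Rearrange to standard form: 3u^2 + 10u - 1 = 0.
Discriminant: (10)^2 - 4*3*(-1) = 112.
Quadratic formula: u = (-10 +/- sqrt(112)) / 6.
So u = -5/3 + 2*sqrt(7)/3 ~= 0.0972 or u = -2*sqrt(7)/3 - 5/3 ~= -3.4305.

u = -3.4305 or u = 0.0972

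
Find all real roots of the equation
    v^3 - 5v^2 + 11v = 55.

Rearrange: v^3 - 5v^2 + 11v - 55 = 0.
Possible rational roots are divisors of -55. Testing v = 5 gives 0, so (v - 5) is a factor.
Divide: v^3 - 5v^2 + 11v - 55 = (v - 5)(v^2 + 11).
The quadratic v^2 + 11 has discriminant -44 < 0, so no further real roots.

v = 5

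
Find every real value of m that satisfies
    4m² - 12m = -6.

m = 0.634 or m = 2.366

Rearrange to standard form: 4m² - 12m + 6 = 0.
Discriminant: (-12)² − 4·4·6 = 48.
Quadratic formula: m = (12 ± √48) / 8.
So m = √(3)/2 + 3/2 ≈ 2.366 or m = 3/2 - √(3)/2 ≈ 0.634.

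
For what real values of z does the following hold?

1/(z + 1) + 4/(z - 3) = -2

z = -1.8508 or z = 1.3508

Multiply both sides by (z + 1)(z - 3):
(z - 3) + 4(z + 1) = -2(z + 1)(z - 3).
Expand and collect terms: -2z² - z + 5 = 0.
By the quadratic formula, z = (1 ± √41) / -4, so z ≈ -1.8508 or z ≈ 1.3508.
Neither value makes a denominator zero (z ≠ -1, z ≠ 3), so both are valid.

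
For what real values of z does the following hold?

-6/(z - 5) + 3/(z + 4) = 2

z = -1 or z = 0.5

Multiply both sides by (z - 5)(z + 4):
-6(z + 4) + 3(z - 5) = 2(z - 5)(z + 4).
Expand and collect terms: 2z^2 + z - 1 = 0.
Factor or apply the quadratic formula: z = 0.5 or z = -1.
Neither value makes a denominator zero (z != 5, z != -4), so both are valid.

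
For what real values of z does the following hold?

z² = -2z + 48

Bring every term to one side: z² + 2z - 48 = 0.
Factor: (z + 8)(z - 6) = 0.
So z = -8 or z = 6.

z = -8 or z = 6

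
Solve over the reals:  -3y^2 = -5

y = -1.291 or y = 1.291

Rearrange to standard form: -3y^2 + 5 = 0.
Discriminant: (0)^2 - 4*(-3)*5 = 60.
Quadratic formula: y = (0 +/- sqrt(60)) / (-6).
So y = -sqrt(15)/3 ~= -1.291 or y = sqrt(15)/3 ~= 1.291.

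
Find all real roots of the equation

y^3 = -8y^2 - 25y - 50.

Rearrange: y^3 + 8y^2 + 25y + 50 = 0.
Possible rational roots are divisors of 50. Testing y = -5 gives 0, so (y + 5) is a factor.
Divide: y^3 + 8y^2 + 25y + 50 = (y + 5)(y^2 + 3y + 10).
The quadratic y^2 + 3y + 10 has discriminant -31 < 0, so no further real roots.

y = -5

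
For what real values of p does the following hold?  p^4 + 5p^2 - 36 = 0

p = -2 or p = 2

Let u = p^2. The equation becomes u^2 + 5u - 36 = 0.
Factor: (u + 9)(u - 4) = 0, so u = -9 or u = 4.
p^2 = -9 < 0 has no real solution.
p^2 = 4 gives p = +/-2.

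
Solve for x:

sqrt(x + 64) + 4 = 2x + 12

x = 0

Isolate the radical: sqrt(x + 64) = 2x + 8.
Square both sides: x + 64 = (2x + 8)^2.
Expand and rearrange: 4x^2 + 31x = 0.
Solving gives x = 0 or x = -7.75.
Check each candidate in the original equation:
  x = 0: sqrt(64) = 8, while 2x + 8 = 8 — valid.
  x = -7.75: sqrt(56.25) = 7.5, while 2x + 8 = -7.5 — extraneous.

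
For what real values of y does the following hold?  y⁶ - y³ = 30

Let u = y³. The equation becomes u² - u - 30 = 0.
Factor: (u - 6)(u + 5) = 0, so u = 6 or u = -5.
y³ = 6 gives y = ∛(6) ≈ 1.8171.
y³ = -5 gives y = -∛(5) ≈ -1.71.

y = -1.71 or y = 1.8171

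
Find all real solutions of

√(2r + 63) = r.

Square both sides: 2r + 63 = (r)².
Expand and rearrange: r² - 2r - 63 = 0.
Solving gives r = 9 or r = -7.
Check each candidate in the original equation:
  r = 9: √(81) = 9, while r = 9 — valid.
  r = -7: √(49) = 7, while r = -7 — extraneous.

r = 9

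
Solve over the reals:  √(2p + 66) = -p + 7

Square both sides: 2p + 66 = (-p + 7)².
Expand and rearrange: p² - 16p - 17 = 0.
Solving gives p = 17 or p = -1.
Check each candidate in the original equation:
  p = 17: √(100) = 10, while -p + 7 = -10 — extraneous.
  p = -1: √(64) = 8, while -p + 7 = 8 — valid.

p = -1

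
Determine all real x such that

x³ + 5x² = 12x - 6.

Rearrange: x³ + 5x² - 12x + 6 = 0.
Possible rational roots are divisors of 6. Testing x = 1 gives 0, so (x - 1) is a factor.
Divide: x³ + 5x² - 12x + 6 = (x - 1)(x² + 6x - 6).
Apply the quadratic formula to x² + 6x - 6 = 0: x = (-6 ± √60)/2, i.e. x ≈ 0.873 or x ≈ -6.873.

x = -6.873 or x = 0.873 or x = 1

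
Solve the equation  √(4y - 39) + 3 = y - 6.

y = 10 or y = 12

Isolate the radical: √(4y - 39) = y - 9.
Square both sides: 4y - 39 = (y - 9)².
Expand and rearrange: y² - 22y + 120 = 0.
Solving gives y = 12 or y = 10.
Check each candidate in the original equation:
  y = 12: √(9) = 3, while y - 9 = 3 — valid.
  y = 10: √(1) = 1, while y - 9 = 1 — valid.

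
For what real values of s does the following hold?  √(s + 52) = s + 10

s = -3

Square both sides: s + 52 = (s + 10)².
Expand and rearrange: s² + 19s + 48 = 0.
Solving gives s = -3 or s = -16.
Check each candidate in the original equation:
  s = -3: √(49) = 7, while s + 10 = 7 — valid.
  s = -16: √(36) = 6, while s + 10 = -6 — extraneous.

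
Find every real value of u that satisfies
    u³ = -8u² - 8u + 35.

Rearrange: u³ + 8u² + 8u - 35 = 0.
Possible rational roots are divisors of -35. Testing u = -5 gives 0, so (u + 5) is a factor.
Divide: u³ + 8u² + 8u - 35 = (u + 5)(u² + 3u - 7).
Apply the quadratic formula to u² + 3u - 7 = 0: u = (-3 ± √37)/2, i.e. u ≈ 1.5414 or u ≈ -4.5414.

u = -5 or u = -4.5414 or u = 1.5414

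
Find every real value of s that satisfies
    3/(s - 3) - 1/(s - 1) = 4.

Multiply both sides by (s - 3)(s - 1):
3(s - 1) - (s - 3) = 4(s - 3)(s - 1).
Expand and collect terms: 4s² - 18s + 12 = 0.
By the quadratic formula, s = (18 ± √132) / 8, so s ≈ 3.6861 or s ≈ 0.8139.
Neither value makes a denominator zero (s ≠ 3, s ≠ 1), so both are valid.

s = 0.8139 or s = 3.6861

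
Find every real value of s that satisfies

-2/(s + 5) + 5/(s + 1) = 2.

Multiply both sides by (s + 5)(s + 1):
-2(s + 1) + 5(s + 5) = 2(s + 5)(s + 1).
Expand and collect terms: 2s² + 9s - 13 = 0.
By the quadratic formula, s = (-9 ± √185) / 4, so s ≈ 1.1504 or s ≈ -5.6504.
Neither value makes a denominator zero (s ≠ -5, s ≠ -1), so both are valid.

s = -5.6504 or s = 1.1504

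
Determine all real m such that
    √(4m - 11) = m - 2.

m = 3 or m = 5

Square both sides: 4m - 11 = (m - 2)².
Expand and rearrange: m² - 8m + 15 = 0.
Solving gives m = 5 or m = 3.
Check each candidate in the original equation:
  m = 5: √(9) = 3, while m - 2 = 3 — valid.
  m = 3: √(1) = 1, while m - 2 = 1 — valid.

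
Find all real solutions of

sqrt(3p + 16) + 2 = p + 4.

p = 3

Isolate the radical: sqrt(3p + 16) = p + 2.
Square both sides: 3p + 16 = (p + 2)^2.
Expand and rearrange: p^2 + p - 12 = 0.
Solving gives p = 3 or p = -4.
Check each candidate in the original equation:
  p = 3: sqrt(25) = 5, while p + 2 = 5 — valid.
  p = -4: sqrt(4) = 2, while p + 2 = -2 — extraneous.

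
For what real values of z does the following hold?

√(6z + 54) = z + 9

z = -9 or z = -3

Square both sides: 6z + 54 = (z + 9)².
Expand and rearrange: z² + 12z + 27 = 0.
Solving gives z = -3 or z = -9.
Check each candidate in the original equation:
  z = -3: √(36) = 6, while z + 9 = 6 — valid.
  z = -9: √(0) = 0, while z + 9 = 0 — valid.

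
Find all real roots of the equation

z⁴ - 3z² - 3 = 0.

Let u = z². The equation becomes u² - 3u - 3 = 0.
By the quadratic formula, u = 3/2 + √(21)/2 or u = 3/2 - √(21)/2.
z² = 3/2 + √(21)/2 gives z = ±√(3/2 + √(21)/2) ≈ ±1.9471.
z² = 3/2 - √(21)/2 < 0 has no real solution.

z = -1.9471 or z = 1.9471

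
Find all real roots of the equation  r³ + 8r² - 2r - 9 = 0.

r = -8.1098 or r = -1 or r = 1.1098

Possible rational roots are divisors of -9. Testing r = -1 gives 0, so (r + 1) is a factor.
Divide: r³ + 8r² - 2r - 9 = (r + 1)(r² + 7r - 9).
Apply the quadratic formula to r² + 7r - 9 = 0: r = (-7 ± √85)/2, i.e. r ≈ 1.1098 or r ≈ -8.1098.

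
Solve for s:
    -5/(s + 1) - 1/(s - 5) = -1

s = 2.5505 or s = 7.4495

Multiply both sides by (s + 1)(s - 5):
-5(s - 5) - (s + 1) = -(s + 1)(s - 5).
Expand and collect terms: -s² + 10s - 19 = 0.
By the quadratic formula, s = (-10 ± √24) / -2, so s ≈ 2.5505 or s ≈ 7.4495.
Neither value makes a denominator zero (s ≠ -1, s ≠ 5), so both are valid.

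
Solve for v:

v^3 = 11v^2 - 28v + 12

Rearrange: v^3 - 11v^2 + 28v - 12 = 0.
Possible rational roots are divisors of -12. Testing v = 3 gives 0, so (v - 3) is a factor.
Divide: v^3 - 11v^2 + 28v - 12 = (v - 3)(v^2 - 8v + 4).
Apply the quadratic formula to v^2 - 8v + 4 = 0: v = (8 +/- sqrt(48))/2, i.e. v ~= 7.4641 or v ~= 0.5359.

v = 0.5359 or v = 3 or v = 7.4641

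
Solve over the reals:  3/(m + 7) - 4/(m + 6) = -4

m = -7.443 or m = -5.307

Multiply both sides by (m + 7)(m + 6):
3(m + 6) - 4(m + 7) = -4(m + 7)(m + 6).
Expand and collect terms: -4m^2 - 51m - 158 = 0.
By the quadratic formula, m = (51 +/- sqrt(73)) / -8, so m ~= -7.443 or m ~= -5.307.
Neither value makes a denominator zero (m != -7, m != -6), so both are valid.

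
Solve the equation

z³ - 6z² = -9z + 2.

Rearrange: z³ - 6z² + 9z - 2 = 0.
Possible rational roots are divisors of -2. Testing z = 2 gives 0, so (z - 2) is a factor.
Divide: z³ - 6z² + 9z - 2 = (z - 2)(z² - 4z + 1).
Apply the quadratic formula to z² - 4z + 1 = 0: z = (4 ± √12)/2, i.e. z ≈ 3.7321 or z ≈ 0.2679.

z = 0.2679 or z = 2 or z = 3.7321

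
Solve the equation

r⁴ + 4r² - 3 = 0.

Let u = r². The equation becomes u² + 4u - 3 = 0.
By the quadratic formula, u = -2 + √(7) or u = -√(7) - 2.
r² = -2 + √(7) gives r = ±√(-2 + √(7)) ≈ ±0.8036.
r² = -√(7) - 2 < 0 has no real solution.

r = -0.8036 or r = 0.8036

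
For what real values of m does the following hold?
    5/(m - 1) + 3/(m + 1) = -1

m = -7.873 or m = -0.127

Multiply both sides by (m - 1)(m + 1):
5(m + 1) + 3(m - 1) = -(m - 1)(m + 1).
Expand and collect terms: -m^2 - 8m - 1 = 0.
By the quadratic formula, m = (8 +/- sqrt(60)) / -2, so m ~= -7.873 or m ~= -0.127.
Neither value makes a denominator zero (m != 1, m != -1), so both are valid.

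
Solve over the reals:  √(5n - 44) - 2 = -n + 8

n = 9

Isolate the radical: √(5n - 44) = -n + 10.
Square both sides: 5n - 44 = (-n + 10)².
Expand and rearrange: n² - 25n + 144 = 0.
Solving gives n = 16 or n = 9.
Check each candidate in the original equation:
  n = 16: √(36) = 6, while -n + 10 = -6 — extraneous.
  n = 9: √(1) = 1, while -n + 10 = 1 — valid.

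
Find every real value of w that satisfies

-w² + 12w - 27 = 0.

Factor: -1(w - 9)(w - 3) = 0.
So w = 9 or w = 3.

w = 3 or w = 9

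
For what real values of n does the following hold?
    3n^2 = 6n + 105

n = -5 or n = 7

Bring every term to one side: 3n^2 - 6n - 105 = 0.
Factor: 3(n + 5)(n - 7) = 0.
So n = -5 or n = 7.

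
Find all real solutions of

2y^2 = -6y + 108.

Bring every term to one side: 2y^2 + 6y - 108 = 0.
Factor: 2(y - 6)(y + 9) = 0.
So y = 6 or y = -9.

y = -9 or y = 6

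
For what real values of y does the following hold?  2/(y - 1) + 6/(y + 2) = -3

y = -4.2885 or y = 0.6218

Multiply both sides by (y - 1)(y + 2):
2(y + 2) + 6(y - 1) = -3(y - 1)(y + 2).
Expand and collect terms: -3y^2 - 11y + 8 = 0.
By the quadratic formula, y = (11 +/- sqrt(217)) / -6, so y ~= -4.2885 or y ~= 0.6218.
Neither value makes a denominator zero (y != 1, y != -2), so both are valid.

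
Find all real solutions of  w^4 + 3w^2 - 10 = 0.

Let u = w^2. The equation becomes u^2 + 3u - 10 = 0.
Factor: (u + 5)(u - 2) = 0, so u = -5 or u = 2.
w^2 = -5 < 0 has no real solution.
w^2 = 2 gives w = +/-sqrt(2) ~= +/-1.4142.

w = -1.4142 or w = 1.4142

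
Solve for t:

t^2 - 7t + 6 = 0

Factor: (t - 6)(t - 1) = 0.
So t = 6 or t = 1.

t = 1 or t = 6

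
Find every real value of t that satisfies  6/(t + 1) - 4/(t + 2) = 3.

t = -2.5907 or t = 0.2573

Multiply both sides by (t + 1)(t + 2):
6(t + 2) - 4(t + 1) = 3(t + 1)(t + 2).
Expand and collect terms: 3t² + 7t - 2 = 0.
By the quadratic formula, t = (-7 ± √73) / 6, so t ≈ 0.2573 or t ≈ -2.5907.
Neither value makes a denominator zero (t ≠ -1, t ≠ -2), so both are valid.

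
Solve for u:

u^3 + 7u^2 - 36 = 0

u = -6 or u = -3 or u = 2

Possible rational roots are divisors of -36. Testing u = -3 gives 0, so (u + 3) is a factor.
Divide: u^3 + 7u^2 - 36 = (u + 3)(u^2 + 4u - 12).
Factor the quadratic: u = 2 or u = -6.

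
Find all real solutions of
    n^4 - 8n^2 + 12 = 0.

Let u = n^2. The equation becomes u^2 - 8u + 12 = 0.
Factor: (u - 2)(u - 6) = 0, so u = 2 or u = 6.
n^2 = 2 gives n = +/-sqrt(2) ~= +/-1.4142.
n^2 = 6 gives n = +/-sqrt(6) ~= +/-2.4495.

n = -2.4495 or n = -1.4142 or n = 1.4142 or n = 2.4495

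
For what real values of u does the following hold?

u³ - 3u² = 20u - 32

u = -4 or u = 1.4384 or u = 5.5616

Rearrange: u³ - 3u² - 20u + 32 = 0.
Possible rational roots are divisors of 32. Testing u = -4 gives 0, so (u + 4) is a factor.
Divide: u³ - 3u² - 20u + 32 = (u + 4)(u² - 7u + 8).
Apply the quadratic formula to u² - 7u + 8 = 0: u = (7 ± √17)/2, i.e. u ≈ 5.5616 or u ≈ 1.4384.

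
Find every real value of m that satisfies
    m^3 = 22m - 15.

m = -5 or m = 0.6972 or m = 4.3028

Rearrange: m^3 - 22m + 15 = 0.
Possible rational roots are divisors of 15. Testing m = -5 gives 0, so (m + 5) is a factor.
Divide: m^3 - 22m + 15 = (m + 5)(m^2 - 5m + 3).
Apply the quadratic formula to m^2 - 5m + 3 = 0: m = (5 +/- sqrt(13))/2, i.e. m ~= 4.3028 or m ~= 0.6972.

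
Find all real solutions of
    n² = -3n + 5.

Rearrange to standard form: n² + 3n - 5 = 0.
Discriminant: (3)² − 4·1·(-5) = 29.
Quadratic formula: n = (-3 ± √29) / 2.
So n = -3/2 + √(29)/2 ≈ 1.1926 or n = -√(29)/2 - 3/2 ≈ -4.1926.

n = -4.1926 or n = 1.1926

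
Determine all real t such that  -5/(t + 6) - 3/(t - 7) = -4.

t = -4.8246 or t = 7.8246

Multiply both sides by (t + 6)(t - 7):
-5(t - 7) - 3(t + 6) = -4(t + 6)(t - 7).
Expand and collect terms: -4t² + 12t + 151 = 0.
By the quadratic formula, t = (-12 ± √2560) / -8, so t ≈ -4.8246 or t ≈ 7.8246.
Neither value makes a denominator zero (t ≠ -6, t ≠ 7), so both are valid.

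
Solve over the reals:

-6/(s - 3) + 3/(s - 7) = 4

Multiply both sides by (s - 3)(s - 7):
-6(s - 7) + 3(s - 3) = 4(s - 3)(s - 7).
Expand and collect terms: 4s^2 - 37s + 51 = 0.
By the quadratic formula, s = (37 +/- sqrt(553)) / 8, so s ~= 7.5645 or s ~= 1.6855.
Neither value makes a denominator zero (s != 3, s != 7), so both are valid.

s = 1.6855 or s = 7.5645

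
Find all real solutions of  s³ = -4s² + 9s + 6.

Rearrange: s³ + 4s² - 9s - 6 = 0.
Possible rational roots are divisors of -6. Testing s = 2 gives 0, so (s - 2) is a factor.
Divide: s³ + 4s² - 9s - 6 = (s - 2)(s² + 6s + 3).
Apply the quadratic formula to s² + 6s + 3 = 0: s = (-6 ± √24)/2, i.e. s ≈ -0.5505 or s ≈ -5.4495.

s = -5.4495 or s = -0.5505 or s = 2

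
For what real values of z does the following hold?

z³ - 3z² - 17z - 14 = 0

z = -2 or z = -1.1401 or z = 6.1401

Possible rational roots are divisors of -14. Testing z = -2 gives 0, so (z + 2) is a factor.
Divide: z³ - 3z² - 17z - 14 = (z + 2)(z² - 5z - 7).
Apply the quadratic formula to z² - 5z - 7 = 0: z = (5 ± √53)/2, i.e. z ≈ 6.1401 or z ≈ -1.1401.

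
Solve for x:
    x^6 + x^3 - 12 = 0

x = -1.5874 or x = 1.4422

Let u = x^3. The equation becomes u^2 + u - 12 = 0.
Factor: (u + 4)(u - 3) = 0, so u = -4 or u = 3.
x^3 = -4 gives x = -(4)^(1/3) ~= -1.5874.
x^3 = 3 gives x = (3)^(1/3) ~= 1.4422.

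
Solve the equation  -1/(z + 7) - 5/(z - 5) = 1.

z = -8.5826 or z = 0.5826

Multiply both sides by (z + 7)(z - 5):
-(z - 5) - 5(z + 7) = (z + 7)(z - 5).
Expand and collect terms: z² + 8z - 5 = 0.
By the quadratic formula, z = (-8 ± √84) / 2, so z ≈ 0.5826 or z ≈ -8.5826.
Neither value makes a denominator zero (z ≠ -7, z ≠ 5), so both are valid.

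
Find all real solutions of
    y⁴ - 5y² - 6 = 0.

y = -2.4495 or y = 2.4495

Let u = y². The equation becomes u² - 5u - 6 = 0.
Factor: (u + 1)(u - 6) = 0, so u = -1 or u = 6.
y² = -1 < 0 has no real solution.
y² = 6 gives y = ±√(6) ≈ ±2.4495.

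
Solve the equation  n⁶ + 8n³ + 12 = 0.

Let u = n³. The equation becomes u² + 8u + 12 = 0.
Factor: (u + 6)(u + 2) = 0, so u = -6 or u = -2.
n³ = -6 gives n = -∛(6) ≈ -1.8171.
n³ = -2 gives n = -∛(2) ≈ -1.2599.

n = -1.8171 or n = -1.2599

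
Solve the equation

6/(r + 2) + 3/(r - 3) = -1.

Multiply both sides by (r + 2)(r - 3):
6(r - 3) + 3(r + 2) = -(r + 2)(r - 3).
Expand and collect terms: -r² - 8r + 18 = 0.
By the quadratic formula, r = (8 ± √136) / -2, so r ≈ -9.831 or r ≈ 1.831.
Neither value makes a denominator zero (r ≠ -2, r ≠ 3), so both are valid.

r = -9.831 or r = 1.831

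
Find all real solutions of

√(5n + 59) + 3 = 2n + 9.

n = 1

Isolate the radical: √(5n + 59) = 2n + 6.
Square both sides: 5n + 59 = (2n + 6)².
Expand and rearrange: 4n² + 19n - 23 = 0.
Solving gives n = 1 or n = -5.75.
Check each candidate in the original equation:
  n = 1: √(64) = 8, while 2n + 6 = 8 — valid.
  n = -5.75: √(30.25) = 5.5, while 2n + 6 = -5.5 — extraneous.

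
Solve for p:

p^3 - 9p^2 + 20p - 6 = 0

Possible rational roots are divisors of -6. Testing p = 3 gives 0, so (p - 3) is a factor.
Divide: p^3 - 9p^2 + 20p - 6 = (p - 3)(p^2 - 6p + 2).
Apply the quadratic formula to p^2 - 6p + 2 = 0: p = (6 +/- sqrt(28))/2, i.e. p ~= 5.6458 or p ~= 0.3542.

p = 0.3542 or p = 3 or p = 5.6458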